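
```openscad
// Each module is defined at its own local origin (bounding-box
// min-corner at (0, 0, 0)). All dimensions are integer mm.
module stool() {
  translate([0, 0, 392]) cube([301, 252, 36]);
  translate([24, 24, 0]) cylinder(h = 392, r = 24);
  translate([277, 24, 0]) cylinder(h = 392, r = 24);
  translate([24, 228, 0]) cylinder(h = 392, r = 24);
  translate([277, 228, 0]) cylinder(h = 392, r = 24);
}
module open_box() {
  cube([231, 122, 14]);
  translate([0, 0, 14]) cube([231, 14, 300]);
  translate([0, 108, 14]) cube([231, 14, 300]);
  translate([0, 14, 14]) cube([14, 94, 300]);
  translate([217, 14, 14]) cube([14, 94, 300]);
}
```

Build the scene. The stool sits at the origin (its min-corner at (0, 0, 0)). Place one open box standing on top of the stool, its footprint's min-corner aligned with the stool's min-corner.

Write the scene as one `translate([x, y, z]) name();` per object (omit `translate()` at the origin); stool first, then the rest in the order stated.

stool();
translate([0, 0, 428]) open_box();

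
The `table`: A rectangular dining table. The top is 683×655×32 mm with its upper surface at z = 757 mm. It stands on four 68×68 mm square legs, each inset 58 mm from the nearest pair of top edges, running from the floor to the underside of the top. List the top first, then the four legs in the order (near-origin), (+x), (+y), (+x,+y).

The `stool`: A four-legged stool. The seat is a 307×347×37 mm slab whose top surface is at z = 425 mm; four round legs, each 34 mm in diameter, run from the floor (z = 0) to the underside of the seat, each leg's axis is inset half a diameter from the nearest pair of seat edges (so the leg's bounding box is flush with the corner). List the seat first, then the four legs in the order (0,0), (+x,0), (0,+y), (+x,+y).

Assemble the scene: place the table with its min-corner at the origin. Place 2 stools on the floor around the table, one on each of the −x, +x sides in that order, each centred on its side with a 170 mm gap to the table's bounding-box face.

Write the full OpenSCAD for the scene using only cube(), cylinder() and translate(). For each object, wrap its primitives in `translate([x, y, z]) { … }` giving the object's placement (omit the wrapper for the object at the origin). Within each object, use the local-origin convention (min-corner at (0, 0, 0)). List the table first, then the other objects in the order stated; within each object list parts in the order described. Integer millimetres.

translate([0, 0, 725]) cube([683, 655, 32]);
translate([58, 58, 0]) cube([68, 68, 725]);
translate([557, 58, 0]) cube([68, 68, 725]);
translate([58, 529, 0]) cube([68, 68, 725]);
translate([557, 529, 0]) cube([68, 68, 725]);
translate([-477, 154, 0]) {
  translate([0, 0, 388]) cube([307, 347, 37]);
  translate([17, 17, 0]) cylinder(h = 388, r = 17);
  translate([290, 17, 0]) cylinder(h = 388, r = 17);
  translate([17, 330, 0]) cylinder(h = 388, r = 17);
  translate([290, 330, 0]) cylinder(h = 388, r = 17);
}
translate([853, 154, 0]) {
  translate([0, 0, 388]) cube([307, 347, 37]);
  translate([17, 17, 0]) cylinder(h = 388, r = 17);
  translate([290, 17, 0]) cylinder(h = 388, r = 17);
  translate([17, 330, 0]) cylinder(h = 388, r = 17);
  translate([290, 330, 0]) cylinder(h = 388, r = 17);
}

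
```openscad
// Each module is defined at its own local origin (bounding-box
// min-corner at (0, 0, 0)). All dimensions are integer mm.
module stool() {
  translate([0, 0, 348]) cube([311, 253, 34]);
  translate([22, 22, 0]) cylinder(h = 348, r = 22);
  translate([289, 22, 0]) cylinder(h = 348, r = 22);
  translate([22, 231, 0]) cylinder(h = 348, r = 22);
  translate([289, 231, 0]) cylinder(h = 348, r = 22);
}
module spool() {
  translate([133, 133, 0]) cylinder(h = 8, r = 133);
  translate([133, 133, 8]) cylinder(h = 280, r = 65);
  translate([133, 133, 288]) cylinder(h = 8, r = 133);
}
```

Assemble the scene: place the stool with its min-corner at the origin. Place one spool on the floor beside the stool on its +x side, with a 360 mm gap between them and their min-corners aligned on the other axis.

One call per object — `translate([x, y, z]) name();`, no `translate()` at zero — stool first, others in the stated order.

stool();
translate([671, 0, 0]) spool();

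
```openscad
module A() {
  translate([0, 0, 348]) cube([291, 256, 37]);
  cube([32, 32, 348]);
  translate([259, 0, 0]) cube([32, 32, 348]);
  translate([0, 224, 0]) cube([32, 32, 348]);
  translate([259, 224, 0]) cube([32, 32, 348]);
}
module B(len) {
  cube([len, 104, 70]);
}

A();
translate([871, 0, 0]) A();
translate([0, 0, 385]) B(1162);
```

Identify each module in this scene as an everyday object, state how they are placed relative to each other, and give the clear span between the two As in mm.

A is a stool. B is a beam. A beam spans the tops of two stools. The clear span between the two stools is 580 mm.

Second stool starts at x = 871; first ends at x = 291; clear span = 871 − 291 = 580 mm.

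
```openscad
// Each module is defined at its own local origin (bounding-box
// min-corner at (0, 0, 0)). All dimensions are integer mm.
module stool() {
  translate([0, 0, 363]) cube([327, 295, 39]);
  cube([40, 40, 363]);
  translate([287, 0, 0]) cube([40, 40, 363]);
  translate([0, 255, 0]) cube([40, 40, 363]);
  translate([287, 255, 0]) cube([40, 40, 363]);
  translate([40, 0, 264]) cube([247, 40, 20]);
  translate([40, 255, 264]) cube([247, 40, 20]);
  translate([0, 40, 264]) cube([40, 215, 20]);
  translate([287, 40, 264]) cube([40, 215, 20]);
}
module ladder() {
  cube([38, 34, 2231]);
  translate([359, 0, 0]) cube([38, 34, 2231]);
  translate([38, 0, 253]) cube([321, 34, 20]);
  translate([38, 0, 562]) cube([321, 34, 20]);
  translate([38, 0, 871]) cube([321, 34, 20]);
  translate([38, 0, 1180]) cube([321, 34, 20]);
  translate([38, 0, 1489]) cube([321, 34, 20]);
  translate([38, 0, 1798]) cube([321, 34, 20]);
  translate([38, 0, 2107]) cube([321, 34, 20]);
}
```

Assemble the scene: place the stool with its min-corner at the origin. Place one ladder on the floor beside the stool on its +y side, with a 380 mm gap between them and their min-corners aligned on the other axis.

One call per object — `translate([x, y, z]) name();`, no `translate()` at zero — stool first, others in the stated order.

stool();
translate([0, 675, 0]) ladder();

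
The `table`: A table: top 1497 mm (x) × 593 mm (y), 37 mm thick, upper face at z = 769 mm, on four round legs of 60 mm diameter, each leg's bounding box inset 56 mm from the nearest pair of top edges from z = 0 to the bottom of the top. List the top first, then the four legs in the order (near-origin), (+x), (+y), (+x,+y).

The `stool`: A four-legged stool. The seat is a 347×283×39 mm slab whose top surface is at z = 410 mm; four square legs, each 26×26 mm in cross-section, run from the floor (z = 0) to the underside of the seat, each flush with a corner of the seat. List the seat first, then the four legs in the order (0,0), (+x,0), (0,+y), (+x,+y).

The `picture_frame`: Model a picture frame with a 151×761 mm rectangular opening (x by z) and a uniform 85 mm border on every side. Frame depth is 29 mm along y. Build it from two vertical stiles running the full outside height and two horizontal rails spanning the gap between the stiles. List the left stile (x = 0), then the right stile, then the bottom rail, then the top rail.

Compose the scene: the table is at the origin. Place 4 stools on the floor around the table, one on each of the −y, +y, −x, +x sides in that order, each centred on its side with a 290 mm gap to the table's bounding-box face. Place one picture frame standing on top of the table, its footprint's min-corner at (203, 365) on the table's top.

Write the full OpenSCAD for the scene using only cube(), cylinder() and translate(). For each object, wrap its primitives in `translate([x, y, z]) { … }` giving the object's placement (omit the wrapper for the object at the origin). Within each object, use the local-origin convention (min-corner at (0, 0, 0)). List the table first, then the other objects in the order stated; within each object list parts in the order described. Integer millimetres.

translate([0, 0, 732]) cube([1497, 593, 37]);
translate([86, 86, 0]) cylinder(h = 732, r = 30);
translate([1411, 86, 0]) cylinder(h = 732, r = 30);
translate([86, 507, 0]) cylinder(h = 732, r = 30);
translate([1411, 507, 0]) cylinder(h = 732, r = 30);
translate([575, -573, 0]) {
  translate([0, 0, 371]) cube([347, 283, 39]);
  cube([26, 26, 371]);
  translate([321, 0, 0]) cube([26, 26, 371]);
  translate([0, 257, 0]) cube([26, 26, 371]);
  translate([321, 257, 0]) cube([26, 26, 371]);
}
translate([575, 883, 0]) {
  translate([0, 0, 371]) cube([347, 283, 39]);
  cube([26, 26, 371]);
  translate([321, 0, 0]) cube([26, 26, 371]);
  translate([0, 257, 0]) cube([26, 26, 371]);
  translate([321, 257, 0]) cube([26, 26, 371]);
}
translate([-637, 155, 0]) {
  translate([0, 0, 371]) cube([347, 283, 39]);
  cube([26, 26, 371]);
  translate([321, 0, 0]) cube([26, 26, 371]);
  translate([0, 257, 0]) cube([26, 26, 371]);
  translate([321, 257, 0]) cube([26, 26, 371]);
}
translate([1787, 155, 0]) {
  translate([0, 0, 371]) cube([347, 283, 39]);
  cube([26, 26, 371]);
  translate([321, 0, 0]) cube([26, 26, 371]);
  translate([0, 257, 0]) cube([26, 26, 371]);
  translate([321, 257, 0]) cube([26, 26, 371]);
}
translate([203, 365, 769]) {
  cube([85, 29, 931]);
  translate([236, 0, 0]) cube([85, 29, 931]);
  translate([85, 0, 0]) cube([151, 29, 85]);
  translate([85, 0, 846]) cube([151, 29, 85]);
}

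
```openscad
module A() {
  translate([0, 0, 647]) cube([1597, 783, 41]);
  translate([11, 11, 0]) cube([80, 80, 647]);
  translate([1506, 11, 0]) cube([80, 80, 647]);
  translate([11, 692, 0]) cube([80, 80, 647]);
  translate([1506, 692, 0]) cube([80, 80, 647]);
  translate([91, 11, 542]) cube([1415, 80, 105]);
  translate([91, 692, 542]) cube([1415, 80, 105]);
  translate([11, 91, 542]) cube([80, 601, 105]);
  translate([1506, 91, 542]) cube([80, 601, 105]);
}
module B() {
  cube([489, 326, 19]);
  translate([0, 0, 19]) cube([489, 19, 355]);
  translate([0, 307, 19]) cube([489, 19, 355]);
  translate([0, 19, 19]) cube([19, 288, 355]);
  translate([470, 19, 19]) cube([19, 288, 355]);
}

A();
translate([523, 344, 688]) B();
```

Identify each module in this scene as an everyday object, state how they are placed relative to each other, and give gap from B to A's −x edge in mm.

The open box's min-x is at 523; the table's min-x is 0; gap = 523 mm.

A is a table. B is an open box. The open box is on top of the table. The gap from the open box to the table's −x edge is 523 mm.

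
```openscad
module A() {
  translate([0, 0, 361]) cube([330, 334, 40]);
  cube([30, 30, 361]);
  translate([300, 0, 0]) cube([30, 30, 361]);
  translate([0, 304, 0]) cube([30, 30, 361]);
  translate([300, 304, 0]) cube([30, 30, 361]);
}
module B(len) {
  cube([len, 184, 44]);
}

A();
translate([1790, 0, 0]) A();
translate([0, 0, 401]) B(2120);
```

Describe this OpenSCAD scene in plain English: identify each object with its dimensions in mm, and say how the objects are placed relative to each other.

A is a simple wooden stool: a rectangular seat 330 mm (x) by 334 mm (y), 40 mm thick, top face at z = 401 mm, on four square legs, each 30×30 mm in cross-section. The legs rest on z = 0, each flush with a corner of the seat.

B is a rectangular beam 2120 mm long (x), 184 mm deep (y), 44 mm thick (z).

The beam spans the tops of two stools placed 1460 mm apart, resting at z = 401 mm.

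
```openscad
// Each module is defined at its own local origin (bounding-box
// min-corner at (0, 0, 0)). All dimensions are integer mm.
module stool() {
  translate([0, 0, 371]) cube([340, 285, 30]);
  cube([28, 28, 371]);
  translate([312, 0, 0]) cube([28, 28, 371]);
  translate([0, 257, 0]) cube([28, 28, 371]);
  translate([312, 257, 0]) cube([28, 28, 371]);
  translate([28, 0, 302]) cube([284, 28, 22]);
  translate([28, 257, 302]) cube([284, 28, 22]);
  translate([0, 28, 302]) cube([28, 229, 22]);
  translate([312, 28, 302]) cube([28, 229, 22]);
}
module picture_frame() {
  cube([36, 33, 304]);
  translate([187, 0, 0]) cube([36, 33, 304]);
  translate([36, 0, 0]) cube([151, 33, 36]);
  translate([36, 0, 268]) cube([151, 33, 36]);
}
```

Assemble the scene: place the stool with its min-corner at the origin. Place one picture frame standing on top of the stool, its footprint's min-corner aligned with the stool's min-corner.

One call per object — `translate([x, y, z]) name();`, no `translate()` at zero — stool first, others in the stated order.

stool();
translate([0, 0, 401]) picture_frame();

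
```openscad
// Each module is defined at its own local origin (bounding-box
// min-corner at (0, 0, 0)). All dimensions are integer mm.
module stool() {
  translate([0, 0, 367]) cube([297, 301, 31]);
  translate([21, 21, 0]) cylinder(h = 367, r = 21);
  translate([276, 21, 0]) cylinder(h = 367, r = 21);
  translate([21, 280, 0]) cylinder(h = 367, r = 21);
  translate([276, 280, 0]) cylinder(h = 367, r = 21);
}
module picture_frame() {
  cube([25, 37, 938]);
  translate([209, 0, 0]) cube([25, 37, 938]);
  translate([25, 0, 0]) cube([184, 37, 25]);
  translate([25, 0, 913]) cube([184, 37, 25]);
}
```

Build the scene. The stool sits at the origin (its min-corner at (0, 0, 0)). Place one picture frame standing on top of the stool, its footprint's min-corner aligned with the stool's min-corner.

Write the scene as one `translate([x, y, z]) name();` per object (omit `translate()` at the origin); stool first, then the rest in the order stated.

stool();
translate([0, 0, 398]) picture_frame();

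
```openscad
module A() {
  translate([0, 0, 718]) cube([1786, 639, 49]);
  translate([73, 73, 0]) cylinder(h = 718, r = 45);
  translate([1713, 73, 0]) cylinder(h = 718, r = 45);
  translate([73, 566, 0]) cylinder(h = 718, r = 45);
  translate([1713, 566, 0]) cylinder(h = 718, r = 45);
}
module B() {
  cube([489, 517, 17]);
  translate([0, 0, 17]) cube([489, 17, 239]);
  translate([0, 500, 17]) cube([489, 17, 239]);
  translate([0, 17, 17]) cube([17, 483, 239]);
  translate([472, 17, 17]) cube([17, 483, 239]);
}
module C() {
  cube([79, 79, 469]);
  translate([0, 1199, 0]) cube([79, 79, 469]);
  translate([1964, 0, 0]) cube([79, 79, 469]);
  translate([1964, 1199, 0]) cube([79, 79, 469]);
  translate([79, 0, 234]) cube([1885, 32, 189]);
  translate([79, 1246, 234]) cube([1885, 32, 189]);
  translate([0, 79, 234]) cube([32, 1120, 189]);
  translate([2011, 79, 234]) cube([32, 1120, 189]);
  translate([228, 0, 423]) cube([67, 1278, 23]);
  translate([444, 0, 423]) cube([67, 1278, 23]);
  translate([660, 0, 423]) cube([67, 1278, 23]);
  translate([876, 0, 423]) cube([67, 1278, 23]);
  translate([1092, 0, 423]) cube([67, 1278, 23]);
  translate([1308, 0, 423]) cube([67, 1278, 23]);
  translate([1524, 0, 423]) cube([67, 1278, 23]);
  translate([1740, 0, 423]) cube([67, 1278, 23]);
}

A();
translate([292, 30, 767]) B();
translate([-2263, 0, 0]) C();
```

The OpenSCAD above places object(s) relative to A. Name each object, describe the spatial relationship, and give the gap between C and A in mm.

A is a table. B is an open box. C is a bed frame. The open box is on top of the table. The bed frame is on the floor beside the table on its −x side. The gap between the bed frame and the table is 220 mm.

The bed frame's nearest face is 220 mm from the table's −x face.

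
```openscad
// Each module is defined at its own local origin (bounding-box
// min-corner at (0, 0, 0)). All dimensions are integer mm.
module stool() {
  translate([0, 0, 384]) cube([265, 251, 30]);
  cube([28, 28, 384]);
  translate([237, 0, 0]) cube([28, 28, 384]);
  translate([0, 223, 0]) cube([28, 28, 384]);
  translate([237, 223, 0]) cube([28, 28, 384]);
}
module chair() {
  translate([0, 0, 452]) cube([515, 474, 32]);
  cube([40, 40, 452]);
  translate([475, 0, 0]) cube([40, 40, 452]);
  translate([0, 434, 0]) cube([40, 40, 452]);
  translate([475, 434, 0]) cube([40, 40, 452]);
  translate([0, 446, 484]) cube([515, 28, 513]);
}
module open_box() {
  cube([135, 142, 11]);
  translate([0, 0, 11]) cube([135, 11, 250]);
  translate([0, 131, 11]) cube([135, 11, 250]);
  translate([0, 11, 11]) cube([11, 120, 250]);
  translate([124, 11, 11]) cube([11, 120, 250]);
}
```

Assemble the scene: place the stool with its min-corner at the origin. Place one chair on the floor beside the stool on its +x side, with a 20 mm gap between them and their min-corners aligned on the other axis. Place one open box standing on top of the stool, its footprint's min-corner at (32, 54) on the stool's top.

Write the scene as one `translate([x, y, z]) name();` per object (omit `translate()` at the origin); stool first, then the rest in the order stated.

stool();
translate([285, 0, 0]) chair();
translate([32, 54, 414]) open_box();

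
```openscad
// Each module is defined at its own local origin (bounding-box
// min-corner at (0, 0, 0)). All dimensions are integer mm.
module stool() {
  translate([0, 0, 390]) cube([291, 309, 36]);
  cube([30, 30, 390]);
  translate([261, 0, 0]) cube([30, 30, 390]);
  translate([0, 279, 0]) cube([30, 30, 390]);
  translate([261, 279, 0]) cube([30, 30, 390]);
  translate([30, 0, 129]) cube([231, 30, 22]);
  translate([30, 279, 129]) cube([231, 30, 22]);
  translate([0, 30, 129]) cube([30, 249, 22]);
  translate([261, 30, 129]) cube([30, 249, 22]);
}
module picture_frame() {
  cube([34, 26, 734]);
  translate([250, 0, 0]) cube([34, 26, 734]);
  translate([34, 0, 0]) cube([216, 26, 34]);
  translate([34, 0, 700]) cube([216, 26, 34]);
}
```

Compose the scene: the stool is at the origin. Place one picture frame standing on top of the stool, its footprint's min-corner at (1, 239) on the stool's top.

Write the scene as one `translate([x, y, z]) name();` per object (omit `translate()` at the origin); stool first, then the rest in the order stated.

stool();
translate([1, 239, 426]) picture_frame();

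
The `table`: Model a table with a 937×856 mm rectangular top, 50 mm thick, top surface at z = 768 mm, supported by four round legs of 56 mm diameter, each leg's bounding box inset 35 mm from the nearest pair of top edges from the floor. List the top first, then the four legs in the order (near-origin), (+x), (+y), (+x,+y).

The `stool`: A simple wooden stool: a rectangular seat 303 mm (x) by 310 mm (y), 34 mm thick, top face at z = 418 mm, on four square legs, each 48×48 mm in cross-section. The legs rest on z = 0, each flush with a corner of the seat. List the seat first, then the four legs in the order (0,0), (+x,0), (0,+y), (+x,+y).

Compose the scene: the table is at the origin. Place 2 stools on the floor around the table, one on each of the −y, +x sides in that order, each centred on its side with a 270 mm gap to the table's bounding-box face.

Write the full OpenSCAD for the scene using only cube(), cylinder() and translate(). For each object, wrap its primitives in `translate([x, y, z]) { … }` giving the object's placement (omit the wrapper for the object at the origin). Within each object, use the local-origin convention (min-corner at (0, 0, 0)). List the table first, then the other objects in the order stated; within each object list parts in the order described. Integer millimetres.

translate([0, 0, 718]) cube([937, 856, 50]);
translate([63, 63, 0]) cylinder(h = 718, r = 28);
translate([874, 63, 0]) cylinder(h = 718, r = 28);
translate([63, 793, 0]) cylinder(h = 718, r = 28);
translate([874, 793, 0]) cylinder(h = 718, r = 28);
translate([317, -580, 0]) {
  translate([0, 0, 384]) cube([303, 310, 34]);
  cube([48, 48, 384]);
  translate([255, 0, 0]) cube([48, 48, 384]);
  translate([0, 262, 0]) cube([48, 48, 384]);
  translate([255, 262, 0]) cube([48, 48, 384]);
}
translate([1207, 273, 0]) {
  translate([0, 0, 384]) cube([303, 310, 34]);
  cube([48, 48, 384]);
  translate([255, 0, 0]) cube([48, 48, 384]);
  translate([0, 262, 0]) cube([48, 48, 384]);
  translate([255, 262, 0]) cube([48, 48, 384]);
}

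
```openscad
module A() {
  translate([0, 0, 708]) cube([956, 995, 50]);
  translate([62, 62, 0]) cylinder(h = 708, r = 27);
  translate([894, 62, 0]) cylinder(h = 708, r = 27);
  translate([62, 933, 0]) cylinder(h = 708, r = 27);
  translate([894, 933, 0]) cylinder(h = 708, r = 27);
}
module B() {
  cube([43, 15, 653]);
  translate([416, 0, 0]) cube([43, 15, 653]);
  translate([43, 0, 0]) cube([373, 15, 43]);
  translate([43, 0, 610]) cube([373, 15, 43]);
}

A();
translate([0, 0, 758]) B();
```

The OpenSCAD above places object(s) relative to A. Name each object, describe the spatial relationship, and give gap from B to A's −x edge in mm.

A is a table. B is a picture frame. The picture frame is on top of the table. The gap from the picture frame to the table's −x edge is 0 mm.

The picture frame's min-x is at 0; the table's min-x is 0; gap = 0 mm.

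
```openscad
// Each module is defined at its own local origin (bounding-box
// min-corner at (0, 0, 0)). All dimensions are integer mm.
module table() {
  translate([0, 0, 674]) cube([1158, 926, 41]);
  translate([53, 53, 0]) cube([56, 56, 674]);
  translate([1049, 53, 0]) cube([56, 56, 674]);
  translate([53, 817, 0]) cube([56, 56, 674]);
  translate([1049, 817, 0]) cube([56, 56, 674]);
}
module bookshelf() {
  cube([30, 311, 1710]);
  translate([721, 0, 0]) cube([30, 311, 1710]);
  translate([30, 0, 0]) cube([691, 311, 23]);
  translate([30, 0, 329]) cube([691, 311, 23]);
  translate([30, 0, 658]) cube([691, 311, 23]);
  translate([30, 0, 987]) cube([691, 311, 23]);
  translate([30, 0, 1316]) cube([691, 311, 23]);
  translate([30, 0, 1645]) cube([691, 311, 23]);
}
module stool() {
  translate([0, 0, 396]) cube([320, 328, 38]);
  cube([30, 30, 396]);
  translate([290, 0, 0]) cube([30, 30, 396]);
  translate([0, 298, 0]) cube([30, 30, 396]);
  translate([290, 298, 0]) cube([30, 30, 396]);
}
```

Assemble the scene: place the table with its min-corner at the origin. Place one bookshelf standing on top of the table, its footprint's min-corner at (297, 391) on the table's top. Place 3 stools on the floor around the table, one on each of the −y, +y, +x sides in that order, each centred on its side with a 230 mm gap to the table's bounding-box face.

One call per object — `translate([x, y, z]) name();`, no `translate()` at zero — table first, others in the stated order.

table();
translate([297, 391, 715]) bookshelf();
translate([419, -558, 0]) stool();
translate([419, 1156, 0]) stool();
translate([1388, 299, 0]) stool();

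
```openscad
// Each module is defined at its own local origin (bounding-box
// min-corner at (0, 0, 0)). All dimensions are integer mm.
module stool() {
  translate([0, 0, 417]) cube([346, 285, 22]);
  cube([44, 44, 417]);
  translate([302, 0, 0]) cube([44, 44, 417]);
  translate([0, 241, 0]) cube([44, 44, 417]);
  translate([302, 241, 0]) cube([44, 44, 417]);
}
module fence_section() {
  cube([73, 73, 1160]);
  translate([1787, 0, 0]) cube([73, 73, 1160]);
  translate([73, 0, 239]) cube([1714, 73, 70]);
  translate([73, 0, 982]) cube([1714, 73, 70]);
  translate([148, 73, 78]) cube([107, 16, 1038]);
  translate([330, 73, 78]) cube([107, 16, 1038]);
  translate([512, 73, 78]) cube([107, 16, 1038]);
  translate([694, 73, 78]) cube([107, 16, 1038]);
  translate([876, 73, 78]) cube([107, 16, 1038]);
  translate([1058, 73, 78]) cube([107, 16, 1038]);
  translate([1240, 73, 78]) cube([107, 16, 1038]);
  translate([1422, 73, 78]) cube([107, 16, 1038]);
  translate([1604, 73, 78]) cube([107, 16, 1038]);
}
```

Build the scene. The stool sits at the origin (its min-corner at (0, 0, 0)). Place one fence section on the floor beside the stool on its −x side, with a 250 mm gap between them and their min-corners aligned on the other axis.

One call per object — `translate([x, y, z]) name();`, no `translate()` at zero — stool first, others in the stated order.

stool();
translate([-2110, 0, 0]) fence_section();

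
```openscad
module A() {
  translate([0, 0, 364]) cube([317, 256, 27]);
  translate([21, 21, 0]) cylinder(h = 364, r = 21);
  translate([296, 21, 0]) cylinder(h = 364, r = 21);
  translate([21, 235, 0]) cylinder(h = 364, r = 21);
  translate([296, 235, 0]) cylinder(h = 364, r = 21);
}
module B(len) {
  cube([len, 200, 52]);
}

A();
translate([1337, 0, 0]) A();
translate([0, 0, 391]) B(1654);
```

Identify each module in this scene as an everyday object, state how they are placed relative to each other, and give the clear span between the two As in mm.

A is a stool. B is a beam. A beam spans the tops of two stools. The clear span between the two stools is 1020 mm.

Second stool starts at x = 1337; first ends at x = 317; clear span = 1337 − 317 = 1020 mm.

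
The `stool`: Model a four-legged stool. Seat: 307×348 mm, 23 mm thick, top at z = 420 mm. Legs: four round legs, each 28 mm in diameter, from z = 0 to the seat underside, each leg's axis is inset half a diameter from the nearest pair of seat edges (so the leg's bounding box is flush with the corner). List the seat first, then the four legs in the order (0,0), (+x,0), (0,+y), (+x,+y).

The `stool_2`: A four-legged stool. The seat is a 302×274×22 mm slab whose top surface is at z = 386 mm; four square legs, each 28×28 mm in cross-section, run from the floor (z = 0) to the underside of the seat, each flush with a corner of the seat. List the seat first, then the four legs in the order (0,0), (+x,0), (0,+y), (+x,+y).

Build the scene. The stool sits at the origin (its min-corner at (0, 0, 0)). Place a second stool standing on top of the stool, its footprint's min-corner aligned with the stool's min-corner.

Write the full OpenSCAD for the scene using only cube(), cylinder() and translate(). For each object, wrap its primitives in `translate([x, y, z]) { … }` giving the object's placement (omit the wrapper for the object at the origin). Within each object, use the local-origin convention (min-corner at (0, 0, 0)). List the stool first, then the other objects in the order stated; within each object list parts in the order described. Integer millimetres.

translate([0, 0, 397]) cube([307, 348, 23]);
translate([14, 14, 0]) cylinder(h = 397, r = 14);
translate([293, 14, 0]) cylinder(h = 397, r = 14);
translate([14, 334, 0]) cylinder(h = 397, r = 14);
translate([293, 334, 0]) cylinder(h = 397, r = 14);
translate([0, 0, 420]) {
  translate([0, 0, 364]) cube([302, 274, 22]);
  cube([28, 28, 364]);
  translate([274, 0, 0]) cube([28, 28, 364]);
  translate([0, 246, 0]) cube([28, 28, 364]);
  translate([274, 246, 0]) cube([28, 28, 364]);
}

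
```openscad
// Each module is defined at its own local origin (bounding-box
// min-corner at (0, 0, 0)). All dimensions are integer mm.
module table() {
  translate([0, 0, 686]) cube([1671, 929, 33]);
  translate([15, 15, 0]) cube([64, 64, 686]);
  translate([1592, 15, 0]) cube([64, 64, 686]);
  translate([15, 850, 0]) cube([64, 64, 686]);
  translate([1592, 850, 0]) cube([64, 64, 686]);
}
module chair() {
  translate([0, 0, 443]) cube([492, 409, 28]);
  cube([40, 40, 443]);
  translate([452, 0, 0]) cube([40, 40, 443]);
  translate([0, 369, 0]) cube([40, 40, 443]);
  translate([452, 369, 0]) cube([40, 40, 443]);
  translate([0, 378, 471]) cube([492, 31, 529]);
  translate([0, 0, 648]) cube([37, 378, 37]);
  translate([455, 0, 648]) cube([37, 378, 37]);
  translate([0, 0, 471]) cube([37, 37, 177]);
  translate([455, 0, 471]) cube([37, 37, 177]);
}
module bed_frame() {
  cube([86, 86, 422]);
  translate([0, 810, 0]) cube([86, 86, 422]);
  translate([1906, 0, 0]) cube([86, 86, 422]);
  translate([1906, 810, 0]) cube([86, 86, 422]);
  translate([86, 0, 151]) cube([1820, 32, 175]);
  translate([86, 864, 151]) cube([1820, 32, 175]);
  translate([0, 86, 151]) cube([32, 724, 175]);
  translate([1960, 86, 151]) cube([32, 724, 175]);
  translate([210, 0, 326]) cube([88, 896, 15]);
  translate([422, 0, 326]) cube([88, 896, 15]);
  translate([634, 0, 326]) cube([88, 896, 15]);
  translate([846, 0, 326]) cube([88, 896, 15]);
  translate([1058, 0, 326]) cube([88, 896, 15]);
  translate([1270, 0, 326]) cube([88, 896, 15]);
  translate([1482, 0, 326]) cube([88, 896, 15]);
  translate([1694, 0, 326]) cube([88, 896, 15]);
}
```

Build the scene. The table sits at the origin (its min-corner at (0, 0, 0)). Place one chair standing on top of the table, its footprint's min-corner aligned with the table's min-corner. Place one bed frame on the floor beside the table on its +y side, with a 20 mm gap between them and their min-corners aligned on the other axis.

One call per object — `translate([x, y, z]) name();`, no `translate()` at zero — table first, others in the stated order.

table();
translate([0, 0, 719]) chair();
translate([0, 949, 0]) bed_frame();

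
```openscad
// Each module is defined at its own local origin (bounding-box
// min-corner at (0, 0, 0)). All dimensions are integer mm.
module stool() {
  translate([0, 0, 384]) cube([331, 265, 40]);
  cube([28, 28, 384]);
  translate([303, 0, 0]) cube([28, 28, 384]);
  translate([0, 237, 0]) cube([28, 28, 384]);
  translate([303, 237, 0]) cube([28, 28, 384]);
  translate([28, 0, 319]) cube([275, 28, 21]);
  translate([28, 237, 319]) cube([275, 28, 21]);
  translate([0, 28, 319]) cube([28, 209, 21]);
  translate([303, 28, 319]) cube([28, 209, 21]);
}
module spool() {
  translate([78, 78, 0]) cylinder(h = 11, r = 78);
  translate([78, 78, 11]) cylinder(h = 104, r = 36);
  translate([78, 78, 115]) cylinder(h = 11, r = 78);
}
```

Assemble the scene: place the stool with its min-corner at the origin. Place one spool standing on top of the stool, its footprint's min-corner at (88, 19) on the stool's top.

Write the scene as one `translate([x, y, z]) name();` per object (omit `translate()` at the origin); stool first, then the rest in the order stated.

stool();
translate([88, 19, 424]) spool();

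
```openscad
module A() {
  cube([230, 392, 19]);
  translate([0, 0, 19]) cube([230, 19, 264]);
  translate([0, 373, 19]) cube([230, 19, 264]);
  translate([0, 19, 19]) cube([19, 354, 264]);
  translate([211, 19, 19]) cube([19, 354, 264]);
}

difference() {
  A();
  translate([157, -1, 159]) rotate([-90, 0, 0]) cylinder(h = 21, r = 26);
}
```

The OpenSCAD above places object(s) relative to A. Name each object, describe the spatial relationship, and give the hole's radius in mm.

A is an open box. The open box has a circular hole through its front wall. The hole's radius is 26 mm.

The subtracted cylinder has r = 26 mm.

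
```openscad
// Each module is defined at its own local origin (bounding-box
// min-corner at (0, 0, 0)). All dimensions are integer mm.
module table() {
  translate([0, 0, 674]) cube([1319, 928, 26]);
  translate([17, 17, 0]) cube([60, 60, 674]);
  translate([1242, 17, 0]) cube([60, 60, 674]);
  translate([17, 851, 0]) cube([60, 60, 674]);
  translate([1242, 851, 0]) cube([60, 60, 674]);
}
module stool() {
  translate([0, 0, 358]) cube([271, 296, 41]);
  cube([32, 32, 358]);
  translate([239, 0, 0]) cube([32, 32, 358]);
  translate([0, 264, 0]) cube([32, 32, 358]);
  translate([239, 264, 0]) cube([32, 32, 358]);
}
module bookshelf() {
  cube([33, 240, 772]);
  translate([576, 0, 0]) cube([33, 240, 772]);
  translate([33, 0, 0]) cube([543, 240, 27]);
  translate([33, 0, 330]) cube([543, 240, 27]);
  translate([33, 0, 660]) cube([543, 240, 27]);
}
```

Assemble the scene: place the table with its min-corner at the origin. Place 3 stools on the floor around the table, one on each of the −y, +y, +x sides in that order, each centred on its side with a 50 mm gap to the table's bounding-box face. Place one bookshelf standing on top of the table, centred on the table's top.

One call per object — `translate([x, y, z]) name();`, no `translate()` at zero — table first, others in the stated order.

table();
translate([524, -346, 0]) stool();
translate([524, 978, 0]) stool();
translate([1369, 316, 0]) stool();
translate([355, 344, 700]) bookshelf();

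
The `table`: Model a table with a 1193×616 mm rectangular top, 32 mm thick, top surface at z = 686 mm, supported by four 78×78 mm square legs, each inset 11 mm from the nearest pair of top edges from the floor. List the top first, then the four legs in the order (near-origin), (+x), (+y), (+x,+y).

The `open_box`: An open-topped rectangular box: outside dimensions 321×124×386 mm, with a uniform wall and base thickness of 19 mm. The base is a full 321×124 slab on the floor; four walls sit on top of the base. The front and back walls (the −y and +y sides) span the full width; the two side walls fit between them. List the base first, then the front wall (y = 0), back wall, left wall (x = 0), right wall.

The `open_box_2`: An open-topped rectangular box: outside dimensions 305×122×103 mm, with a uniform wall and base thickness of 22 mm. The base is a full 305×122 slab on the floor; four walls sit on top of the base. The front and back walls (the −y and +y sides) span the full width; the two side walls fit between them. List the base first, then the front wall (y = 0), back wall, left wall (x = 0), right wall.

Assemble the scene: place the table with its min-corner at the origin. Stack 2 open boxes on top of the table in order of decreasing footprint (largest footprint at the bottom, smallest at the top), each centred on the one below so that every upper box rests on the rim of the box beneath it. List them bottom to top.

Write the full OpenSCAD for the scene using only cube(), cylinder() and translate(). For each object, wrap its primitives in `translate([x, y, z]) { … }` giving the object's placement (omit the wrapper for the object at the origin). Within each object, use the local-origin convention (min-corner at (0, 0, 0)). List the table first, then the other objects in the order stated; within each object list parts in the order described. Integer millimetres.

translate([0, 0, 654]) cube([1193, 616, 32]);
translate([11, 11, 0]) cube([78, 78, 654]);
translate([1104, 11, 0]) cube([78, 78, 654]);
translate([11, 527, 0]) cube([78, 78, 654]);
translate([1104, 527, 0]) cube([78, 78, 654]);
translate([436, 246, 686]) {
  cube([321, 124, 19]);
  translate([0, 0, 19]) cube([321, 19, 367]);
  translate([0, 105, 19]) cube([321, 19, 367]);
  translate([0, 19, 19]) cube([19, 86, 367]);
  translate([302, 19, 19]) cube([19, 86, 367]);
}
translate([444, 247, 1072]) {
  cube([305, 122, 22]);
  translate([0, 0, 22]) cube([305, 22, 81]);
  translate([0, 100, 22]) cube([305, 22, 81]);
  translate([0, 22, 22]) cube([22, 78, 81]);
  translate([283, 22, 22]) cube([22, 78, 81]);
}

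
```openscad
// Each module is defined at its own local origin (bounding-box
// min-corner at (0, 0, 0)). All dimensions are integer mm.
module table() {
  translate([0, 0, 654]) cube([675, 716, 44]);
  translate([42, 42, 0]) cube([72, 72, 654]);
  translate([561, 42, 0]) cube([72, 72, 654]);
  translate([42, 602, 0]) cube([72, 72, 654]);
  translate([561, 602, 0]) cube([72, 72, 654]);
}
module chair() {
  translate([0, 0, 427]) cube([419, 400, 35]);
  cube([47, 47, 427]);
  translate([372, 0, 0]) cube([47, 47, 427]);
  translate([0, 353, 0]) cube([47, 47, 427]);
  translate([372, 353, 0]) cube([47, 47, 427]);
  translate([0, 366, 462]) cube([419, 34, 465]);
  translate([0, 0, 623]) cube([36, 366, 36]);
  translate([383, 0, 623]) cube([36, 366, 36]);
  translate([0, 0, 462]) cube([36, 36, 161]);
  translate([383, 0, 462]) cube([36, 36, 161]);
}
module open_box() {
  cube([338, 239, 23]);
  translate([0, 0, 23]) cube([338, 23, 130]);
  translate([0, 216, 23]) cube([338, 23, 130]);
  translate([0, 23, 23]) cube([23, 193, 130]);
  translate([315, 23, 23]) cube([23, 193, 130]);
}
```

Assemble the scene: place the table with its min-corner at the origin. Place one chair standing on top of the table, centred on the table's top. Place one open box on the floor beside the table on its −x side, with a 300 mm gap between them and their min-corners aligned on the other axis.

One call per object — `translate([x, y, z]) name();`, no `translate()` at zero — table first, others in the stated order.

table();
translate([128, 158, 698]) chair();
translate([-638, 0, 0]) open_box();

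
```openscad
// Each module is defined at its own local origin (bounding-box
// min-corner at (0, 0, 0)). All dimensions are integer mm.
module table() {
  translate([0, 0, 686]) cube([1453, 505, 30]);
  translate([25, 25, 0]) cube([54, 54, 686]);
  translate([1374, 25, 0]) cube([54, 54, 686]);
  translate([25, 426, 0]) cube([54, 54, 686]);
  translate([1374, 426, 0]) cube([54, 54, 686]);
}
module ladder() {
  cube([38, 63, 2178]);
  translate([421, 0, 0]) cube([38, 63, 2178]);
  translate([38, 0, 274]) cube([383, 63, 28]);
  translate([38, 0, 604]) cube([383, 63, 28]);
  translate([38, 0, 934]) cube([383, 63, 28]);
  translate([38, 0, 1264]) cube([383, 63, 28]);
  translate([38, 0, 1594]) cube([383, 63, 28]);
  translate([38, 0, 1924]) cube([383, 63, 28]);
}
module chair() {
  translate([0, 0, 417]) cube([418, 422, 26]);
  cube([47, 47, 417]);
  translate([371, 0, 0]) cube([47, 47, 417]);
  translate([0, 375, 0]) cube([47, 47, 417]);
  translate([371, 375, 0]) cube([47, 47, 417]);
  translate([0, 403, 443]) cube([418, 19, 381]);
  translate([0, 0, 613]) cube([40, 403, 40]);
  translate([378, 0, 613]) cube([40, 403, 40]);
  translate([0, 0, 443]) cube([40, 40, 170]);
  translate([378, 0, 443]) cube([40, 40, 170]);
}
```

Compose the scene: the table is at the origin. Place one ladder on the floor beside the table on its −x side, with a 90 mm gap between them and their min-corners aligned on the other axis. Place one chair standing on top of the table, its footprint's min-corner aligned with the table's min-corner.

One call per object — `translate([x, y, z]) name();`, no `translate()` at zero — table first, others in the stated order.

table();
translate([-549, 0, 0]) ladder();
translate([0, 0, 716]) chair();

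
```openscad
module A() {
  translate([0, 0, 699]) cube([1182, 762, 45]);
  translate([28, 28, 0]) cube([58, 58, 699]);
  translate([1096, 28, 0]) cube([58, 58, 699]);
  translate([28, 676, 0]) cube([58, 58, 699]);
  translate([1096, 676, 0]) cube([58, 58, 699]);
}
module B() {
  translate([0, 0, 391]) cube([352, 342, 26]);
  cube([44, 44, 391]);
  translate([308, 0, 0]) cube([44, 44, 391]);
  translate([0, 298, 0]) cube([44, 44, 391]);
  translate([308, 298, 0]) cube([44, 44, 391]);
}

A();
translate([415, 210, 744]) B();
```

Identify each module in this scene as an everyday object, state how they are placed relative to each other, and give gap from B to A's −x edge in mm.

A is a table. B is a stool. The stool is on top of the table, centred. The gap from the stool to the table's −x edge is 415 mm.

The stool's min-x is at 415; the table's min-x is 0; gap = 415 mm.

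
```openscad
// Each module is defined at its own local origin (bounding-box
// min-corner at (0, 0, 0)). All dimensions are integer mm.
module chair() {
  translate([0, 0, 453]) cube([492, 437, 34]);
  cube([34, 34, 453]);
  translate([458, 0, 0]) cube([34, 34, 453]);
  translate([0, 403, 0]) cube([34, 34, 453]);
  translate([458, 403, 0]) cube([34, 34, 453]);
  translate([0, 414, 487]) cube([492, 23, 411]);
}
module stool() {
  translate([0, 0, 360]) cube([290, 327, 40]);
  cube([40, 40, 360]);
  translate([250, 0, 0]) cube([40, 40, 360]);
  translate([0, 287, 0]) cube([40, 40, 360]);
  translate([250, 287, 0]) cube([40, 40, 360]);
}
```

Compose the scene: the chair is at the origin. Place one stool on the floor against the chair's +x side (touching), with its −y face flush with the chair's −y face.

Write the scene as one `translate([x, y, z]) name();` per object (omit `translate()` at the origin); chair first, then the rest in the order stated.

chair();
translate([492, 0, 0]) stool();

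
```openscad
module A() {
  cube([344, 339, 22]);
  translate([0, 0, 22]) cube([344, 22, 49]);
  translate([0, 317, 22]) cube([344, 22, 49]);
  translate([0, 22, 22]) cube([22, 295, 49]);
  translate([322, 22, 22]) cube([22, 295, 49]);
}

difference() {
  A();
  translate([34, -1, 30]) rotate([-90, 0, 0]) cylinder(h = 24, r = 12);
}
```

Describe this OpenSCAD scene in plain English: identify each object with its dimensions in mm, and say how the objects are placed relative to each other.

A is an open storage box with external size 344×339×71 mm and wall thickness 22 mm (the base is also 22 mm thick). The base covers the whole footprint; the four walls stand on the base, with the y-facing walls full-width and the x-facing walls fitting between their inner faces.

The open box has a circular hole of radius 12 mm through its front wall, centred at (x = 34, z = 30).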